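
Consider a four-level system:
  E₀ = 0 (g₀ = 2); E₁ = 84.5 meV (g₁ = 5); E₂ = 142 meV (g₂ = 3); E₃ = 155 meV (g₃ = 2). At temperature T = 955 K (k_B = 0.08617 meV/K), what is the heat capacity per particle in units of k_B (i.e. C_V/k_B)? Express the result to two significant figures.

0.47

k_BT = 0.08617 × 955 K = 82.29 meV.
Eᵢ/kT = 0, 1.027, 1.726, 1.884.
Z = Σ gᵢe^(−Eᵢ/kT) = 2·e^(−0) + 5·e^(−1.027) + 3·e^(−1.726) + 2·e^(−1.884) = 2.000 + 1.790 + 0.5340 + 0.3040 = 4.628.
⟨E⟩ = 59.25 meV, ⟨E²⟩ = 6666 meV².
C_V/k_B = (⟨E²⟩ − ⟨E⟩²)/(kT)² = (6666 − 3511)/6772 = 0.47.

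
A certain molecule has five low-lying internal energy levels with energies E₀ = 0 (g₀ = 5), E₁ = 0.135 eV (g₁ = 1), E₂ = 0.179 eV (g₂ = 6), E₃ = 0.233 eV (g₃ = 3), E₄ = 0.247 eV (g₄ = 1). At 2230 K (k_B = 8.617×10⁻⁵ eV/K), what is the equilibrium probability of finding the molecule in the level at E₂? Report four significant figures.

k_BT = 8.617×10⁻⁵ × 2230 K = 0.192159 eV.
Eᵢ/kT = 0, 0.702543, 0.931520, 1.21254, 1.28539.
Z = Σ gᵢe^(−Eᵢ/kT) = 5·e^(−0) + 1·e^(−0.702543) + 6·e^(−0.931520) + 3·e^(−1.21254) + 1·e^(−1.28539) = 5.00000 + 0.495324 + 2.36373 + 0.892322 + 0.276543 = 9.02792.
P₂ = g₂ e^(−E₂/kT) / Z = 2.36373/9.02792 = 0.2618.

0.2618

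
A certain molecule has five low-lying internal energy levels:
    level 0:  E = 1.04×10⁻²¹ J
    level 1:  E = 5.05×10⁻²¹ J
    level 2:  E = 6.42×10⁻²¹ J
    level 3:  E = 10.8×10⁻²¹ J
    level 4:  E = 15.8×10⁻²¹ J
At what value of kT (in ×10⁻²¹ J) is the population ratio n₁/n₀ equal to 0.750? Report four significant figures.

n₁/n₀ = exp[−(E₁−E₀)/kT] = 0.750.
⇒ (E₁−E₀)/kT = ln(1/0.750) = ln(1.33333) = 0.287680.
kT = 4.01 ×10⁻²¹ J / 0.287680 = 13.94 ×10⁻²¹ J.

13.94 ×10⁻²¹ J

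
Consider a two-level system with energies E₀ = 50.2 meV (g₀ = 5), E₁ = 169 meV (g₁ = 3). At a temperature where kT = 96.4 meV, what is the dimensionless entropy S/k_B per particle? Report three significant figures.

Eᵢ/kT = 0.52075, 1.7531.
Z = Σ gᵢe^(−Eᵢ/kT) = 5·e^(−0.52075) + 3·e^(−1.7531) = 2.9704 + 0.51971 = 3.4901.
⟨E⟩ = Σ EᵢPᵢ = 67.891 meV.
S/k_B = ln Z + ⟨E⟩/kT = ln(3.4901) + 67.891/96.4 = 1.2499 + 0.70426 = 1.95.

1.95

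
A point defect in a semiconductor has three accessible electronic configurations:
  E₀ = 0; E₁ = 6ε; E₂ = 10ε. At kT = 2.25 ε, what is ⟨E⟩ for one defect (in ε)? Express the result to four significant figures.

Eᵢ/kT = 0, 2.66667, 4.44444.
Z = Σ e^(−Eᵢ/kT) = e^(−0) + e^(−2.66667) + e^(−4.44444) = 1.00000 + 0.0694832 + 0.0117437 = 1.08123.
⟨E⟩ = Σ Eᵢ e^(−Eᵢ/kT) / Z = (0·1.00000 + 6·0.0694832 + 10·0.0117437) / 1.08123 = 0.4942 ε.

0.4942 ε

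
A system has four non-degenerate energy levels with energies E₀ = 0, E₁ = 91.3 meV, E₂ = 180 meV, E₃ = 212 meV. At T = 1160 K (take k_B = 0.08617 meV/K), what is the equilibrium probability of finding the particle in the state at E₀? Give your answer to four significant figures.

0.5930

k_BT = 0.08617 × 1160 K = 99.9572 meV.
Eᵢ/kT = 0, 0.913391, 1.80077, 2.12091.
Z = Σ e^(−Eᵢ/kT) = e^(−0) + e^(−0.913391) + e^(−1.80077) + e^(−2.12091) = 1.00000 + 0.401162 + 0.165172 + 0.119922 = 1.68626.
P₀ = e^(−E₀/kT) / Z = 1.00000/1.68626 = 0.5930.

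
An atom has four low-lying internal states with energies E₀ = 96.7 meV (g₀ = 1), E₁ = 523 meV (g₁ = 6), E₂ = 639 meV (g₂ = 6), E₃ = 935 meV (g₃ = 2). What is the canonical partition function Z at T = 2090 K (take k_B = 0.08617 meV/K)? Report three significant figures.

k_BT = 0.08617 × 2090 K = 180.10 meV.
Eᵢ/kT = 0.53692, 2.9039, 3.5480, 5.1916.
Z = Σ gᵢe^(−Eᵢ/kT) = 1·e^(−0.53692) + 6·e^(−2.9039) + 6·e^(−3.5480) + 2·e^(−5.1916) = 0.58455 + 0.32885 + 0.17269 + 0.011126 = 1.0972.

Z = 1.10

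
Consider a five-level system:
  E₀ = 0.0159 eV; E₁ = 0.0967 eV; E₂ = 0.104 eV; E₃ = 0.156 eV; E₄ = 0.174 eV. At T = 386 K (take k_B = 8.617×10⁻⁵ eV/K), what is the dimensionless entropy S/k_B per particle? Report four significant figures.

0.5944

k_BT = 8.617×10⁻⁵ × 386 K = 0.0332616 eV.
Eᵢ/kT = 0.478029, 2.90726, 3.12673, 4.69009, 5.23126.
Z = Σ e^(−Eᵢ/kT) = e^(−0.478029) + e^(−2.90726) + e^(−3.12673) + e^(−4.69009) + e^(−5.23126) = 0.620004 + 0.0546252 + 0.0438610 + 0.00918586 + 0.00534678 = 0.733023.
⟨E⟩ = Σ EᵢPᵢ = 0.0301016 eV.
S/k_B = ln Z + ⟨E⟩/kT = ln(0.733023) + 0.0301016/0.0332616 = -0.310578 + 0.904996 = 0.5944.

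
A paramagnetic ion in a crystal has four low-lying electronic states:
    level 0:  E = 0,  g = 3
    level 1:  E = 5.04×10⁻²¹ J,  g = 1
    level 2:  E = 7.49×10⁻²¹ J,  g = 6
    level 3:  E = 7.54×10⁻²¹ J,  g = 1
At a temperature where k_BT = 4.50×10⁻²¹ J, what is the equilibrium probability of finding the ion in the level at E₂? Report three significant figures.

Eᵢ/kT = 0, 1.1200, 1.6644, 1.6756.
Z = Σ gᵢe^(−Eᵢ/kT) = 3·e^(−0) + 1·e^(−1.1200) + 6·e^(−1.6644) + 1·e^(−1.6756) = 3.0000 + 0.32628 + 1.1358 + 0.18720 = 4.6493.
P₂ = g₂ e^(−E₂/kT) / Z = 1.1358/4.6493 = 0.244.

0.244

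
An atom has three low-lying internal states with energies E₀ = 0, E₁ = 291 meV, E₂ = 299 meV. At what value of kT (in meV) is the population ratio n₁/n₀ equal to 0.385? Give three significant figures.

305 meV

n₁/n₀ = exp[−(E₁−E₀)/kT] = 0.385.
⇒ (E₁−E₀)/kT = ln(1/0.385) = ln(2.5974) = 0.95451.
kT = 291 meV / 0.95451 = 305 meV.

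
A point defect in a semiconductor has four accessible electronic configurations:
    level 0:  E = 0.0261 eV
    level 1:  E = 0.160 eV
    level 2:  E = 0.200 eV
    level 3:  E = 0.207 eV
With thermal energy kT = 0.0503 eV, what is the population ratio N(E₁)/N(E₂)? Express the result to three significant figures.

n₁/n₂ = exp[−(E₁−E₂)/kT] = exp(−(-0.040 eV)/(0.0503 eV)) = exp(0.79523) = 2.21.

2.21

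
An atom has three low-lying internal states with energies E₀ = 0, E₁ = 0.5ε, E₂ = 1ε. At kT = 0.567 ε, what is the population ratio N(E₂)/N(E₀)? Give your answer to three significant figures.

n₂/n₀ = exp[−(E₂−E₀)/kT] = exp(−(1ε)/(0.567ε)) = exp(-1.7637) = 0.171.

0.171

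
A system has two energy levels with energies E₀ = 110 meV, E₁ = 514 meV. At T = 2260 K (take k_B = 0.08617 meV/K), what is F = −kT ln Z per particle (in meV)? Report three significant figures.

k_BT = 0.08617 × 2260 K = 194.74 meV.
Eᵢ/kT = 0.56486, 2.6394.
Z = Σ e^(−Eᵢ/kT) = e^(−0.56486) + e^(−2.6394) = 0.56844 + 0.071404 = 0.63984.
F = −kT ln Z = −194.74 × ln(0.63984) = −194.74 × -0.44654 = 87.0 meV.

87.0 meV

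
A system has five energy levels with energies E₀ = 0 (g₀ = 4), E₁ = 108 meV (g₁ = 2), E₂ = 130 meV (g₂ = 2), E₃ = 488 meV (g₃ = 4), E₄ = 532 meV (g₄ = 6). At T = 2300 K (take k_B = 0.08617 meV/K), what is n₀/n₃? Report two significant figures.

12

k_BT = 0.08617 × 2300 K = 198.2 meV.
n₀/n₃ = (g₀/g₃) exp[−(E₀−E₃)/kT] = (4/4) × exp(−(-488 meV)/(198.2 meV)) = (4/4) × exp(2.462) = 12.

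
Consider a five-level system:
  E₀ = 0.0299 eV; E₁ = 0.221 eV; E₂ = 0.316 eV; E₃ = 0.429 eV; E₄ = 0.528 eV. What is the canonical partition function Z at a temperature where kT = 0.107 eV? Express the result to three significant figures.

Eᵢ/kT = 0.27944, 2.0654, 2.9533, 4.0093, 4.9346.
Z = Σ e^(−Eᵢ/kT) = e^(−0.27944) + e^(−2.0654) + e^(−2.9533) + e^(−4.0093) + e^(−4.9346) = 0.75621 + 0.12677 + 0.052167 + 0.018146 + 0.0071933 = 0.96049.

Z = 0.960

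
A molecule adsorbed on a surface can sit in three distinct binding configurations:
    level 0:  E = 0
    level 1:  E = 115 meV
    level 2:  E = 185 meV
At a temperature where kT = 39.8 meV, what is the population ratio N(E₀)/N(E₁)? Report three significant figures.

n₀/n₁ = exp[−(E₀−E₁)/kT] = exp(−(-115 meV)/(39.8 meV)) = exp(2.8894) = 18.0.

18.0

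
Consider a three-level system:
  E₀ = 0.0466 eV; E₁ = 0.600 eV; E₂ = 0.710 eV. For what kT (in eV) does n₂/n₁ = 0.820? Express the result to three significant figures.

0.554 eV

n₂/n₁ = exp[−(E₂−E₁)/kT] = 0.820.
⇒ (E₂−E₁)/kT = ln(1/0.820) = ln(1.2195) = 0.19844.
kT = 0.110 eV / 0.19844 = 0.554 eV.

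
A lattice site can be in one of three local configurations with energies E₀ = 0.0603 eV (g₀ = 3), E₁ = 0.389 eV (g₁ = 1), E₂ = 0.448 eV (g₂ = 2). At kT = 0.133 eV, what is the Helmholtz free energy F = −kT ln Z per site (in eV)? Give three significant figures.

Eᵢ/kT = 0.45338, 2.9248, 3.3684.
Z = Σ gᵢe^(−Eᵢ/kT) = 3·e^(−0.45338) + 1·e^(−2.9248) + 2·e^(−3.3684) = 1.9064 + 0.053675 + 0.068889 = 2.0290.
F = −kT ln Z = −0.133 × ln(2.0290) = −0.133 × 0.70754 = -0.0941 eV.

-0.0941 eV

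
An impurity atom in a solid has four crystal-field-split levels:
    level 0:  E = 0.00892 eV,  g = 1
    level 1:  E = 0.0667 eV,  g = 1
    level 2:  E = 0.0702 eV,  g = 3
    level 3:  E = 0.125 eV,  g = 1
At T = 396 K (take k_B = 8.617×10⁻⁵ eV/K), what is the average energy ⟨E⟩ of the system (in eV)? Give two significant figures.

0.035 eV

k_BT = 8.617×10⁻⁵ × 396 K = 0.03412 eV.
Eᵢ/kT = 0.2614, 1.955, 2.057, 3.664.
Z = Σ gᵢe^(−Eᵢ/kT) = 1·e^(−0.2614) + 1·e^(−1.955) + 3·e^(−2.057) + 1·e^(−3.664) = 0.7700 + 0.1416 + 0.3835 + 0.02563 = 1.321.
⟨E⟩ = Σ Eᵢ gᵢe^(−Eᵢ/kT) / Z = (0.00892·0.7700 + 0.0667·0.1416 + 0.0702·0.3835 + 0.125·0.02563) / 1.321 = 0.035 eV.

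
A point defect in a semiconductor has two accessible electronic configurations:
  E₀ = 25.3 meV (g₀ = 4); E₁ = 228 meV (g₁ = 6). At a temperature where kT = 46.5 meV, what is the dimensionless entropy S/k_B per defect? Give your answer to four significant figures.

Eᵢ/kT = 0.544086, 4.90323.
Z = Σ gᵢe^(−Eᵢ/kT) = 4·e^(−0.544086) + 6·e^(−4.90323) = 2.32149 + 0.0445354 = 2.36603.
⟨E⟩ = Σ EᵢPᵢ = 29.1153 meV.
S/k_B = ln Z + ⟨E⟩/kT = ln(2.36603) + 29.1153/46.5 = 0.861213 + 0.626135 = 1.487.

1.487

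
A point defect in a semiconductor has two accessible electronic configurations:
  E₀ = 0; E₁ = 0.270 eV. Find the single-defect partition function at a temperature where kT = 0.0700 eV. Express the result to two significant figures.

Z = 1.0

Eᵢ/kT = 0, 3.857.
Z = Σ e^(−Eᵢ/kT) = e^(−0) + e^(−3.857) = 1.000 + 0.02113 = 1.021.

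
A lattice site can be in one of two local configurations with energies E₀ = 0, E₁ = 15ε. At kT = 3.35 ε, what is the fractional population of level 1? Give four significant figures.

0.01123

Eᵢ/kT = 0, 4.47761.
Z = Σ e^(−Eᵢ/kT) = e^(−0) + e^(−4.47761) = 1.00000 + 0.0113605 = 1.01136.
P₁ = e^(−E₁/kT) / Z = 0.0113605/1.01136 = 0.01123.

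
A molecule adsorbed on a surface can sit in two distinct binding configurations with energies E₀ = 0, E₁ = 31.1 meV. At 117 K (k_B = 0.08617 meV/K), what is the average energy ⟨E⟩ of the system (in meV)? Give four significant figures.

k_BT = 0.08617 × 117 K = 10.0819 meV.
Eᵢ/kT = 0, 3.08474.
Z = Σ e^(−Eᵢ/kT) = e^(−0) + e^(−3.08474) = 1.00000 + 0.0457419 = 1.04574.
⟨E⟩ = Σ Eᵢ e^(−Eᵢ/kT) / Z = (0·1.00000 + 31.1·0.0457419) / 1.04574 = 1.360 meV.

1.360 meV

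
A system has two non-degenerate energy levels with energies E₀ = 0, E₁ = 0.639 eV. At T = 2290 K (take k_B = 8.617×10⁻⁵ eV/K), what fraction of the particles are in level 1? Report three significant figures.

0.0378

k_BT = 8.617×10⁻⁵ × 2290 K = 0.19733 eV.
Eᵢ/kT = 0, 3.2382.
Z = Σ e^(−Eᵢ/kT) = e^(−0) + e^(−3.2382) = 1.0000 + 0.039234 = 1.0392.
P₁ = e^(−E₁/kT) / Z = 0.039234/1.0392 = 0.0378.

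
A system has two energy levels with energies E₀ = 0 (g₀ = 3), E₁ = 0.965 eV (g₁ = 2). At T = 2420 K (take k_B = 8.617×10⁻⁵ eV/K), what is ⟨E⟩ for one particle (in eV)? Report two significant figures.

k_BT = 8.617×10⁻⁵ × 2420 K = 0.2085 eV.
Eᵢ/kT = 0, 4.628.
Z = Σ gᵢe^(−Eᵢ/kT) = 3·e^(−0) + 2·e^(−4.628) = 3.000 + 0.01955 = 3.020.
⟨E⟩ = Σ Eᵢ gᵢe^(−Eᵢ/kT) / Z = (0·3.000 + 0.965·0.01955) / 3.020 = 0.0062 eV.

0.0062 eV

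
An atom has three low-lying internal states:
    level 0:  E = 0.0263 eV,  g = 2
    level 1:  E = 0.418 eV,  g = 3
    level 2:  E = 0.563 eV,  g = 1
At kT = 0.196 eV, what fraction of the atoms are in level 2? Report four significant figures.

0.02617

Eᵢ/kT = 0.134184, 2.13265, 2.87245.
Z = Σ gᵢe^(−Eᵢ/kT) = 2·e^(−0.134184) + 3·e^(−2.13265) + 1·e^(−2.87245) = 1.74886 + 0.355568 + 0.0565602 = 2.16099.
P₂ = g₂ e^(−E₂/kT) / Z = 0.0565602/2.16099 = 0.02617.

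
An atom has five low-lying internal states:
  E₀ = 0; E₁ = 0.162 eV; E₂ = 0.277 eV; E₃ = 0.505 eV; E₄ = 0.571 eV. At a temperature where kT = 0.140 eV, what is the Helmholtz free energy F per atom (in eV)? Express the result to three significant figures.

Eᵢ/kT = 0, 1.1571, 1.9786, 3.6071, 4.0786.
Z = Σ e^(−Eᵢ/kT) = e^(−0) + e^(−1.1571) + e^(−1.9786) + e^(−3.6071) + e^(−4.0786) = 1.0000 + 0.31440 + 0.13826 + 0.027130 + 0.016931 = 1.4967.
F = −kT ln Z = −0.140 × ln(1.4967) = −0.140 × 0.40326 = -0.0565 eV.

-0.0565 eV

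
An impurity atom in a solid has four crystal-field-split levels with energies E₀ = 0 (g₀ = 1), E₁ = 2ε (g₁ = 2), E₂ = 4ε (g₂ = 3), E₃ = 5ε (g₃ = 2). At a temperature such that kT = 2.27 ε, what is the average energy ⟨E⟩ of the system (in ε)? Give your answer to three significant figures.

Eᵢ/kT = 0, 0.88106, 1.7621, 2.2026.
Z = Σ gᵢe^(−Eᵢ/kT) = 1·e^(−0) + 2·e^(−0.88106) + 3·e^(−1.7621) + 2·e^(−2.2026) = 1.0000 + 0.82869 + 0.51505 + 0.22103 = 2.5648.
⟨E⟩ = Σ Eᵢ gᵢe^(−Eᵢ/kT) / Z = (0·1.0000 + 2·0.82869 + 4·0.51505 + 5·0.22103) / 2.5648 = 1.88 ε.

1.88 ε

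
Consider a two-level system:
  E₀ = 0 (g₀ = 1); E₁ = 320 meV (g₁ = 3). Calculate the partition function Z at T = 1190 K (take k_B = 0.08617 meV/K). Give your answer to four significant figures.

Z = 1.132

k_BT = 0.08617 × 1190 K = 102.542 meV.
Eᵢ/kT = 0, 3.12067.
Z = Σ gᵢe^(−Eᵢ/kT) = 1·e^(−0) + 3·e^(−3.12067) = 1.00000 + 0.132383 = 1.13238.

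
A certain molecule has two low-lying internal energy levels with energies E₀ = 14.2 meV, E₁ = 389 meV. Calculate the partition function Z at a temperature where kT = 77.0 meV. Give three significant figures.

Z = 0.838

Eᵢ/kT = 0.18442, 5.0519.
Z = Σ e^(−Eᵢ/kT) = e^(−0.18442) + e^(−5.0519) = 0.83159 + 0.0063972 = 0.83799.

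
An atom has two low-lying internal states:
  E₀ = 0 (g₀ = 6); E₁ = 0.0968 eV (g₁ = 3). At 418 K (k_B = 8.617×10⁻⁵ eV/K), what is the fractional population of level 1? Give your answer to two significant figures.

k_BT = 8.617×10⁻⁵ × 418 K = 0.03602 eV.
Eᵢ/kT = 0, 2.687.
Z = Σ gᵢe^(−Eᵢ/kT) = 6·e^(−0) + 3·e^(−2.687) = 6.000 + 0.2043 = 6.204.
P₁ = g₁ e^(−E₁/kT) / Z = 0.2043/6.204 = 0.033.

0.033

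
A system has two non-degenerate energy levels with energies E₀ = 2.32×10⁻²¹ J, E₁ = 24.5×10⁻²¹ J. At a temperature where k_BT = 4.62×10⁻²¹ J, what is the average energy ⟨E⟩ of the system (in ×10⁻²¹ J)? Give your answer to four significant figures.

2.501 ×10⁻²¹ J

Eᵢ/kT = 0.502165, 5.30303.
Z = Σ e^(−Eᵢ/kT) = e^(−0.502165) + e^(−5.30303) = 0.605219 + 0.00497649 = 0.610195.
⟨E⟩ = Σ Eᵢ e^(−Eᵢ/kT) / Z = (2.32·0.605219 + 24.5·0.00497649) / 0.610195 = 2.501 ×10⁻²¹ J.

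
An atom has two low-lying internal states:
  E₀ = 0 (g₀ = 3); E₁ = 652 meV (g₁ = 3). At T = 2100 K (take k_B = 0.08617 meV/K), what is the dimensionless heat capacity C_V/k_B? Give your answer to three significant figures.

0.335

k_BT = 0.08617 × 2100 K = 180.96 meV.
Eᵢ/kT = 0, 3.6030.
Z = Σ gᵢe^(−Eᵢ/kT) = 3·e^(−0) + 3·e^(−3.6030) = 3.0000 + 0.081726 = 3.0817.
⟨E⟩ = 17.291 meV, ⟨E²⟩ = 11274 meV².
C_V/k_B = (⟨E²⟩ − ⟨E⟩²)/(kT)² = (11274 − 298.98)/32747 = 0.335.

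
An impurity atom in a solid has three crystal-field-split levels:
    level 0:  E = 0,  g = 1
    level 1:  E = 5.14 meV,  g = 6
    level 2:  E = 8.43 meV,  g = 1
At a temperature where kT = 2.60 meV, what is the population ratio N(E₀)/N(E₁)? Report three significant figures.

n₀/n₁ = (g₀/g₁) exp[−(E₀−E₁)/kT] = (1/6) × exp(−(-5.14 meV)/(2.60 meV)) = (1/6) × exp(1.9769) = 1.20.

1.20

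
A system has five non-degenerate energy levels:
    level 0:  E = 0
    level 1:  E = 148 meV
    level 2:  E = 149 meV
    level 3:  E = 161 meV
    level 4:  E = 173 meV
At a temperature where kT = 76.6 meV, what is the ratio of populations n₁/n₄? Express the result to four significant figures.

n₁/n₄ = exp[−(E₁−E₄)/kT] = exp(−(-25 meV)/(76.6 meV)) = exp(0.326371) = 1.386.

1.386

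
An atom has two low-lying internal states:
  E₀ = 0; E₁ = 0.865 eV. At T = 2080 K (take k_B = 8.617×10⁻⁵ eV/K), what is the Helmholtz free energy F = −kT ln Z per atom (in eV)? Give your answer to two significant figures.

k_BT = 8.617×10⁻⁵ × 2080 K = 0.1792 eV.
Eᵢ/kT = 0, 4.827.
Z = Σ e^(−Eᵢ/kT) = e^(−0) + e^(−4.827) = 1.000 + 0.008011 = 1.008.
F = −kT ln Z = −0.1792 × ln(1.008) = −0.1792 × 0.007968 = -0.0014 eV.

-0.0014 eV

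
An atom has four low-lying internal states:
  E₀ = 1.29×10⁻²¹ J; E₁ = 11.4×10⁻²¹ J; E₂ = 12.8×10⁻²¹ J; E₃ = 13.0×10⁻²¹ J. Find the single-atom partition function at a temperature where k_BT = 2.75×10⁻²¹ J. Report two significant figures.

Z = 0.66

Eᵢ/kT = 0.4691, 4.145, 4.655, 4.727.
Z = Σ e^(−Eᵢ/kT) = e^(−0.4691) + e^(−4.145) + e^(−4.655) + e^(−4.727) = 0.6256 + 0.01584 + 0.009514 + 0.008853 = 0.6598.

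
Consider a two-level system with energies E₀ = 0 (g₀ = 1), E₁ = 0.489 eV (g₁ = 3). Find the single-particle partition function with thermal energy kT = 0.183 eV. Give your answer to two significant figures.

Z = 1.2

Eᵢ/kT = 0, 2.672.
Z = Σ gᵢe^(−Eᵢ/kT) = 1·e^(−0) + 3·e^(−2.672) = 1.000 + 0.2073 = 1.207.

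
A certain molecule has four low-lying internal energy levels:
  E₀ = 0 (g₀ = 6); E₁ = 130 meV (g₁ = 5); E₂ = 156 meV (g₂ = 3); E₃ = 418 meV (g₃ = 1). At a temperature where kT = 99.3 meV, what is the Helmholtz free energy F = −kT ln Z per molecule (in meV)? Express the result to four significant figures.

-206.3 meV

Eᵢ/kT = 0, 1.30916, 1.57100, 4.20947.
Z = Σ gᵢe^(−Eᵢ/kT) = 6·e^(−0) + 5·e^(−1.30916) + 3·e^(−1.57100) + 1·e^(−4.20947) = 6.00000 + 1.35023 + 0.623512 + 0.0148542 = 7.98860.
F = −kT ln Z = −99.3 × ln(7.98860) = −99.3 × 2.07802 = -206.3 meV.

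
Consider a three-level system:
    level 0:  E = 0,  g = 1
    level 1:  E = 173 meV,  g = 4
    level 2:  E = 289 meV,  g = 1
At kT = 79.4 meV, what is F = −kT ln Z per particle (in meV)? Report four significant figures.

-31.07 meV

Eᵢ/kT = 0, 2.17884, 3.63980.
Z = Σ gᵢe^(−Eᵢ/kT) = 1·e^(−0) + 4·e^(−2.17884) + 1·e^(−3.63980) = 1.00000 + 0.452691 + 0.0262576 = 1.47895.
F = −kT ln Z = −79.4 × ln(1.47895) = −79.4 × 0.391332 = -31.07 meV.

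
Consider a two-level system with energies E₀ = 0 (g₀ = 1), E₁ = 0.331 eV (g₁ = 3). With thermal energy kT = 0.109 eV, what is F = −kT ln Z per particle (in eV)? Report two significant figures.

Eᵢ/kT = 0, 3.037.
Z = Σ gᵢe^(−Eᵢ/kT) = 1·e^(−0) + 3·e^(−3.037) = 1.000 + 0.1439 = 1.144.
F = −kT ln Z = −0.109 × ln(1.144) = −0.109 × 0.1345 = -0.015 eV.

-0.015 eV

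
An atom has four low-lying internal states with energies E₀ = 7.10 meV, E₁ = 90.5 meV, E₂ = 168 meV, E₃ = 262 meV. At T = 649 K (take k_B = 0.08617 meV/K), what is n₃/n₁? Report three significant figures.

k_BT = 0.08617 × 649 K = 55.924 meV.
n₃/n₁ = exp[−(E₃−E₁)/kT] = exp(−(171.5 meV)/(55.924 meV)) = exp(-3.0667) = 0.0466.

0.0466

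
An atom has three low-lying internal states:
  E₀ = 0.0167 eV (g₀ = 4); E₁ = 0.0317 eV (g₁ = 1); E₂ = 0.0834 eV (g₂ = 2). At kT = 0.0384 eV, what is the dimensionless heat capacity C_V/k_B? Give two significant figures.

Eᵢ/kT = 0.4349, 0.8255, 2.172.
Z = Σ gᵢe^(−Eᵢ/kT) = 4·e^(−0.4349) + 1·e^(−0.8255) + 2·e^(−2.172) = 2.589 + 0.4380 + 0.2279 = 3.255.
⟨E⟩ = 0.02339 eV, ⟨E²⟩ = 0.0008440 eV².
C_V/k_B = (⟨E²⟩ − ⟨E⟩²)/(kT)² = (0.0008440 − 0.0005471)/0.001475 = 0.20.

0.20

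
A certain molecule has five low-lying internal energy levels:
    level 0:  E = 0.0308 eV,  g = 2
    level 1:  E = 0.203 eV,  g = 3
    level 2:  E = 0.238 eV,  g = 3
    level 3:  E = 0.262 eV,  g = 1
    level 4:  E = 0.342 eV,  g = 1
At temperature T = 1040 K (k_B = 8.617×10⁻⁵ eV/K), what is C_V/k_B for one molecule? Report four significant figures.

1.022

k_BT = 8.617×10⁻⁵ × 1040 K = 0.0896168 eV.
Eᵢ/kT = 0.343686, 2.26520, 2.65575, 2.92356, 3.81625.
Z = Σ gᵢe^(−Eᵢ/kT) = 2·e^(−0.343686) + 3·e^(−2.26520) + 3·e^(−2.65575) + 1·e^(−2.92356) + 1·e^(−3.81625) = 1.41830 + 0.311428 + 0.210738 + 0.0537420 + 0.0220102 = 2.01622.
⟨E⟩ = 0.0886149 eV, ⟨E²⟩ = 0.0160596 eV².
C_V/k_B = (⟨E²⟩ − ⟨E⟩²)/(kT)² = (0.0160596 − 0.00785260)/0.00803117 = 1.022.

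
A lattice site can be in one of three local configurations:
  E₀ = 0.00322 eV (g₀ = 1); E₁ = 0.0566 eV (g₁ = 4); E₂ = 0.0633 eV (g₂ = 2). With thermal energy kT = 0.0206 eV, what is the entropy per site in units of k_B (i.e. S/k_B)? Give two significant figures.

1.1

Eᵢ/kT = 0.1563, 2.748, 3.073.
Z = Σ gᵢe^(−Eᵢ/kT) = 1·e^(−0.1563) + 4·e^(−2.748) + 2·e^(−3.073) = 0.8553 + 0.2562 + 0.09256 = 1.204.
⟨E⟩ = Σ EᵢPᵢ = 0.01920 eV.
S/k_B = ln Z + ⟨E⟩/kT = ln(1.204) + 0.01920/0.0206 = 0.1856 + 0.9320 = 1.1.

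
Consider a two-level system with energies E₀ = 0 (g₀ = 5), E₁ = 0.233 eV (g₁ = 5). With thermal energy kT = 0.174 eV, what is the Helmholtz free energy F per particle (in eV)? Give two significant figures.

-0.32 eV

Eᵢ/kT = 0, 1.339.
Z = Σ gᵢe^(−Eᵢ/kT) = 5·e^(−0) + 5·e^(−1.339) = 5.000 + 1.311 = 6.311.
F = −kT ln Z = −0.174 × ln(6.311) = −0.174 × 1.842 = -0.32 eV.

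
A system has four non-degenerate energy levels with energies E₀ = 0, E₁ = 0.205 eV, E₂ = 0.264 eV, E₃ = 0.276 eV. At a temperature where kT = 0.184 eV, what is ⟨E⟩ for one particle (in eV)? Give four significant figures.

Eᵢ/kT = 0, 1.11413, 1.43478, 1.50000.
Z = Σ e^(−Eᵢ/kT) = e^(−0) + e^(−1.11413) + e^(−1.43478) + e^(−1.50000) = 1.00000 + 0.328201 + 0.238168 + 0.223130 = 1.78950.
⟨E⟩ = Σ Eᵢ e^(−Eᵢ/kT) / Z = (0·1.00000 + 0.205·0.328201 + 0.264·0.238168 + 0.276·0.223130) / 1.78950 = 0.1071 eV.

0.1071 eV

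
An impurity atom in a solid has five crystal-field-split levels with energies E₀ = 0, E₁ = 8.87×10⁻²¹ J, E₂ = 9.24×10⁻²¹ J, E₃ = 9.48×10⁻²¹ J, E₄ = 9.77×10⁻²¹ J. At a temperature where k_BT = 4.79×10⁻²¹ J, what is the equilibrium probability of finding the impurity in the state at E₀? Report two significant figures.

Eᵢ/kT = 0, 1.852, 1.929, 1.979, 2.040.
Z = Σ e^(−Eᵢ/kT) = e^(−0) + e^(−1.852) + e^(−1.929) + e^(−1.979) + e^(−2.040) = 1.000 + 0.1569 + 0.1453 + 0.1382 + 0.1300 = 1.570.
P₀ = e^(−E₀/kT) / Z = 1.000/1.570 = 0.64.

0.64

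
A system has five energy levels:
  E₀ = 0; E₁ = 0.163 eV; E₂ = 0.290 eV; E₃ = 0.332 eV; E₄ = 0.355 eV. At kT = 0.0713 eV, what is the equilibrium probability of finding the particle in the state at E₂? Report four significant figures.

0.01508

Eᵢ/kT = 0, 2.28612, 4.06732, 4.65638, 4.97896.
Z = Σ e^(−Eᵢ/kT) = e^(−0) + e^(−2.28612) + e^(−4.06732) + e^(−4.65638) + e^(−4.97896) = 1.00000 + 0.101660 + 0.0171232 + 0.00950079 + 0.00688122 = 1.13517.
P₂ = e^(−E₂/kT) / Z = 0.0171232/1.13517 = 0.01508.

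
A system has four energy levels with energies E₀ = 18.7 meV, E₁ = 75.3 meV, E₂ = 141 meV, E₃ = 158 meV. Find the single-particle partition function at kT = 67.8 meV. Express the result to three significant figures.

Z = 1.31

Eᵢ/kT = 0.27581, 1.1106, 2.0796, 2.3304.
Z = Σ e^(−Eᵢ/kT) = e^(−0.27581) + e^(−1.1106) + e^(−2.0796) + e^(−2.3304) = 0.75896 + 0.32936 + 0.12498 + 0.097257 = 1.3106.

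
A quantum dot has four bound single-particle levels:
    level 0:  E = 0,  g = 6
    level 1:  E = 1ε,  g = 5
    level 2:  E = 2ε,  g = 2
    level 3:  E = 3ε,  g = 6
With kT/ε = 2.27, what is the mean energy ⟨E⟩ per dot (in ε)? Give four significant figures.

Eᵢ/kT = 0, 0.440529, 0.881057, 1.32159.
Z = Σ gᵢe^(−Eᵢ/kT) = 6·e^(−0) + 5·e^(−0.440529) + 2·e^(−0.881057) + 6·e^(−1.32159) = 6.00000 + 3.21848 + 0.828689 + 1.60027 = 11.6474.
⟨E⟩ = Σ Eᵢ gᵢe^(−Eᵢ/kT) / Z = (0·6.00000 + 1·3.21848 + 2·0.828689 + 3·1.60027) / 11.6474 = 0.8308 ε.

0.8308 ε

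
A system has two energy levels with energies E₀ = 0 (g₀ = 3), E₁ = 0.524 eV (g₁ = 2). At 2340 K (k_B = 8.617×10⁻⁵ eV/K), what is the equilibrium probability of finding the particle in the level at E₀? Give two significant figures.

k_BT = 8.617×10⁻⁵ × 2340 K = 0.2016 eV.
Eᵢ/kT = 0, 2.599.
Z = Σ gᵢe^(−Eᵢ/kT) = 3·e^(−0) + 2·e^(−2.599) = 3.000 + 0.1487 = 3.149.
P₀ = g₀ e^(−E₀/kT) / Z = 3.000/3.149 = 0.95.

0.95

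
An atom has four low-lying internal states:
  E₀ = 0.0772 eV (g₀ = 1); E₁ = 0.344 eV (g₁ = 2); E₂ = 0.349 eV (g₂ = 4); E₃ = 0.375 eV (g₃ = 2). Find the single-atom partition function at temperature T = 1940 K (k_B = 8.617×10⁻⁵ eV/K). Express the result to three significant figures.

Z = 1.59

k_BT = 8.617×10⁻⁵ × 1940 K = 0.16717 eV.
Eᵢ/kT = 0.46181, 2.0578, 2.0877, 2.2432.
Z = Σ gᵢe^(−Eᵢ/kT) = 1·e^(−0.46181) + 2·e^(−2.0578) + 4·e^(−2.0877) + 2·e^(−2.2432) = 0.63014 + 0.25547 + 0.49589 + 0.21224 = 1.5937.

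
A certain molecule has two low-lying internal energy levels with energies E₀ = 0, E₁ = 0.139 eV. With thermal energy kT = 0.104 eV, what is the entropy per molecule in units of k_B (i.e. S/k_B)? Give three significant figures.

0.511

Eᵢ/kT = 0, 1.3365.
Z = Σ e^(−Eᵢ/kT) = e^(−0) + e^(−1.3365) = 1.0000 + 0.26276 = 1.2628.
⟨E⟩ = Σ EᵢPᵢ = 0.028923 eV.
S/k_B = ln Z + ⟨E⟩/kT = ln(1.2628) + 0.028923/0.104 = 0.23333 + 0.27811 = 0.511.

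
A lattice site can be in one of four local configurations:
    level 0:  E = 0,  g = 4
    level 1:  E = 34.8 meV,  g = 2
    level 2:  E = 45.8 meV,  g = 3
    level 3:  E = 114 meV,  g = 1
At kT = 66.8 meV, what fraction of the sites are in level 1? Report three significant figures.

0.173

Eᵢ/kT = 0, 0.52096, 0.68563, 1.7066.
Z = Σ gᵢe^(−Eᵢ/kT) = 4·e^(−0) + 2·e^(−0.52096) + 3·e^(−0.68563) + 1·e^(−1.7066) = 4.0000 + 1.1879 + 1.5113 + 0.18148 = 6.8807.
P₁ = g₁ e^(−E₁/kT) / Z = 1.1879/6.8807 = 0.173.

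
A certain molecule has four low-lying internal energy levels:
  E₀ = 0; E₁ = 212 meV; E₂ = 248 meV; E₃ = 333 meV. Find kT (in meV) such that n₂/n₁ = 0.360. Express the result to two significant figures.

35 meV

n₂/n₁ = exp[−(E₂−E₁)/kT] = 0.360.
⇒ (E₂−E₁)/kT = ln(1/0.360) = ln(2.778) = 1.022.
kT = 36 meV / 1.022 = 35 meV.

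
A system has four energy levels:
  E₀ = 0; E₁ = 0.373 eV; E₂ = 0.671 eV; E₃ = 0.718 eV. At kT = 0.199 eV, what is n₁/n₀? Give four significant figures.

n₁/n₀ = exp[−(E₁−E₀)/kT] = exp(−(0.373 eV)/(0.199 eV)) = exp(-1.87437) = 0.1535.

0.1535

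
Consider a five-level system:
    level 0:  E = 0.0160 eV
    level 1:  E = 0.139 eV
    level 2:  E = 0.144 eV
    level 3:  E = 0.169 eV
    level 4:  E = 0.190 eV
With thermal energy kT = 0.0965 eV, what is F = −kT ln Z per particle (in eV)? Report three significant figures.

Eᵢ/kT = 0.16580, 1.4404, 1.4922, 1.7513, 1.9689.
Z = Σ e^(−Eᵢ/kT) = e^(−0.16580) + e^(−1.4404) + e^(−1.4922) + e^(−1.7513) + e^(−1.9689) = 0.84722 + 0.23683 + 0.22488 + 0.17355 + 0.13961 = 1.6221.
F = −kT ln Z = −0.0965 × ln(1.6221) = −0.0965 × 0.48372 = -0.0467 eV.

-0.0467 eV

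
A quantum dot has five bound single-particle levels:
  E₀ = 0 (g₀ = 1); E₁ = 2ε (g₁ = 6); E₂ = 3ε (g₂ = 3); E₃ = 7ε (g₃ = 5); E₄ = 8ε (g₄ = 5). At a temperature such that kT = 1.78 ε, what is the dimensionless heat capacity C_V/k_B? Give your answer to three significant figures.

Eᵢ/kT = 0, 1.1236, 1.6854, 3.9326, 4.4944.
Z = Σ gᵢe^(−Eᵢ/kT) = 1·e^(−0) + 6·e^(−1.1236) + 3·e^(−1.6854) + 5·e^(−3.9326) + 5·e^(−4.4944) = 1.0000 + 1.9506 + 0.55611 + 0.097963 + 0.055857 = 3.6605.
⟨E⟩ = 1.8309 ε, ⟨E²⟩ = 5.7868 ε².
C_V/k_B = (⟨E²⟩ − ⟨E⟩²)/(kT)² = (5.7868 − 3.3522)/3.1684 = 0.768.

0.768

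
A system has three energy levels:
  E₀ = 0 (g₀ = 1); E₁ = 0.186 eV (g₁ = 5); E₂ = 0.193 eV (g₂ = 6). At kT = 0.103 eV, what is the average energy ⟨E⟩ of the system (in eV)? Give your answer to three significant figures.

0.121 eV

Eᵢ/kT = 0, 1.8058, 1.8738.
Z = Σ gᵢe^(−Eᵢ/kT) = 1·e^(−0) + 5·e^(−1.8058) + 6·e^(−1.8738) = 1.0000 + 0.82171 + 0.92123 = 2.7429.
⟨E⟩ = Σ Eᵢ gᵢe^(−Eᵢ/kT) / Z = (0·1.0000 + 0.186·0.82171 + 0.193·0.92123) / 2.7429 = 0.121 eV.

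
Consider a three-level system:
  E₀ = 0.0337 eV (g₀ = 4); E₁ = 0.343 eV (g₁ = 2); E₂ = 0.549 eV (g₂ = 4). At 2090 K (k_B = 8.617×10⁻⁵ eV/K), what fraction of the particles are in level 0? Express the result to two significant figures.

0.87

k_BT = 8.617×10⁻⁵ × 2090 K = 0.1801 eV.
Eᵢ/kT = 0.1871, 1.904, 3.048.
Z = Σ gᵢe^(−Eᵢ/kT) = 4·e^(−0.1871) + 2·e^(−1.904) + 4·e^(−3.048) = 3.317 + 0.2979 + 0.1898 = 3.805.
P₀ = g₀ e^(−E₀/kT) / Z = 3.317/3.805 = 0.87.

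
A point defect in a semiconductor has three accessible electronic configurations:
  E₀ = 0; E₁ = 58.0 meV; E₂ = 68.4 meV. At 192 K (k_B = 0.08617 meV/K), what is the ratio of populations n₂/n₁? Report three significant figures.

k_BT = 0.08617 × 192 K = 16.545 meV.
n₂/n₁ = exp[−(E₂−E₁)/kT] = exp(−(10.4 meV)/(16.545 meV)) = exp(-0.62859) = 0.533.

0.533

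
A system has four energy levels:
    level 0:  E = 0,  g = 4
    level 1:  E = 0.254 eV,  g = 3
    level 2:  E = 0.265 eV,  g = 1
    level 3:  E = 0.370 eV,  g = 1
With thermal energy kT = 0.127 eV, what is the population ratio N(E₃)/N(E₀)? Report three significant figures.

0.0136

n₃/n₀ = (g₃/g₀) exp[−(E₃−E₀)/kT] = (1/4) × exp(−(0.370 eV)/(0.127 eV)) = (1/4) × exp(-2.9134) = 0.0136.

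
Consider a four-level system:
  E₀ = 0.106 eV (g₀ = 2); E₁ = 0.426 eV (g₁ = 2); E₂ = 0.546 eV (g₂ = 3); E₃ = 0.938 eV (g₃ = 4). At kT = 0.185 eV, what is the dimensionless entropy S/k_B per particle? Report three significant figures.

Eᵢ/kT = 0.57297, 2.3027, 2.9514, 5.0703.
Z = Σ gᵢe^(−Eᵢ/kT) = 2·e^(−0.57297) + 2·e^(−2.3027) + 3·e^(−2.9514) + 4·e^(−5.0703) = 1.1277 + 0.19998 + 0.15680 + 0.025122 = 1.5096.
⟨E⟩ = Σ EᵢPᵢ = 0.20794 eV.
S/k_B = ln Z + ⟨E⟩/kT = ln(1.5096) + 0.20794/0.185 = 0.41184 + 1.1240 = 1.54.

1.54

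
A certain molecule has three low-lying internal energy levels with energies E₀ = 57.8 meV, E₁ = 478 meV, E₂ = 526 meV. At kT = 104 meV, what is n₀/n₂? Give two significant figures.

90

n₀/n₂ = exp[−(E₀−E₂)/kT] = exp(−(-468.2 meV)/(104 meV)) = exp(4.502) = 90.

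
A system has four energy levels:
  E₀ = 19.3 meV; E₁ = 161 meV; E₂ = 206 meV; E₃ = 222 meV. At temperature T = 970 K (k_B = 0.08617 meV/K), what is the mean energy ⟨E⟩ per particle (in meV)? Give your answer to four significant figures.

k_BT = 0.08617 × 970 K = 83.5849 meV.
Eᵢ/kT = 0.230903, 1.92619, 2.46456, 2.65598.
Z = Σ e^(−Eᵢ/kT) = e^(−0.230903) + e^(−1.92619) + e^(−2.46456) + e^(−2.65598) = 0.793816 + 0.145702 + 0.0850463 + 0.0702300 = 1.09479.
⟨E⟩ = Σ Eᵢ e^(−Eᵢ/kT) / Z = (19.3·0.793816 + 161·0.145702 + 206·0.0850463 + 222·0.0702300) / 1.09479 = 65.66 meV.

65.66 meV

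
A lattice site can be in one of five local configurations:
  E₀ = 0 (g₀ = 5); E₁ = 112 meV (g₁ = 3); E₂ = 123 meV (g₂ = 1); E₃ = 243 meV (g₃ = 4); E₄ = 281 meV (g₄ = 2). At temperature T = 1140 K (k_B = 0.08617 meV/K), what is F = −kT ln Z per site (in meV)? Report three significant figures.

-187 meV

k_BT = 0.08617 × 1140 K = 98.234 meV.
Eᵢ/kT = 0, 1.1401, 1.2521, 2.4737, 2.8605.
Z = Σ gᵢe^(−Eᵢ/kT) = 5·e^(−0) + 3·e^(−1.1401) + 1·e^(−1.2521) + 4·e^(−2.4737) + 2·e^(−2.8605) = 5.0000 + 0.95936 + 0.28590 + 0.33709 + 0.11448 = 6.6968.
F = −kT ln Z = −98.234 × ln(6.6968) = −98.234 × 1.9016 = -187 meV.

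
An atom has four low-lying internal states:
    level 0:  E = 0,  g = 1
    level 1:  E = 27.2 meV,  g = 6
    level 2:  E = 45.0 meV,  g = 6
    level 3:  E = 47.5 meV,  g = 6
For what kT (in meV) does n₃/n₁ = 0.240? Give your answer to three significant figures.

n₃/n₁ = (g₃/g₁) exp[−(E₃−E₁)/kT] = 0.240.
⇒ (E₃−E₁)/kT = ln((6/6)/0.240) = ln(4.1667) = 1.4271.
kT = 20.3 meV / 1.4271 = 14.2 meV.

14.2 meV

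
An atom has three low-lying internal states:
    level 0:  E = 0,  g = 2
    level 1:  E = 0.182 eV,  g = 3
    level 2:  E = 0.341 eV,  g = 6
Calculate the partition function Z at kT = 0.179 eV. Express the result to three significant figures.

Eᵢ/kT = 0, 1.0168, 1.9050.
Z = Σ gᵢe^(−Eᵢ/kT) = 2·e^(−0) + 3·e^(−1.0168) + 6·e^(−1.9050) = 2.0000 + 1.0853 + 0.89294 = 3.9782.

Z = 3.98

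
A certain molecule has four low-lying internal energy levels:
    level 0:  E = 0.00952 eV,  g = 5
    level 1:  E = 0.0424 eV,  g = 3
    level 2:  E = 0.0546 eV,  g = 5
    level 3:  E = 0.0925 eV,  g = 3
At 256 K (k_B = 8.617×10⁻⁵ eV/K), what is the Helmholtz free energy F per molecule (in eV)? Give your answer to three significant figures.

-0.0314 eV

k_BT = 8.617×10⁻⁵ × 256 K = 0.022060 eV.
Eᵢ/kT = 0.43155, 1.9220, 2.4751, 4.1931.
Z = Σ gᵢe^(−Eᵢ/kT) = 5·e^(−0.43155) + 3·e^(−1.9220) + 5·e^(−2.4751) + 3·e^(−4.1931) = 3.2475 + 0.43894 + 0.42077 + 0.045298 = 4.1525.
F = −kT ln Z = −0.022060 × ln(4.1525) = −0.022060 × 1.4237 = -0.0314 eV.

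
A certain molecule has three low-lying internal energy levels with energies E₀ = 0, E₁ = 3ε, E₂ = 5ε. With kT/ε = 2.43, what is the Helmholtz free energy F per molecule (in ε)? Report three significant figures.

Eᵢ/kT = 0, 1.2346, 2.0576.
Z = Σ e^(−Eᵢ/kT) = e^(−0) + e^(−1.2346) + e^(−2.0576) = 1.0000 + 0.29095 + 0.12776 = 1.4187.
F = −kT ln Z = −2.43 × ln(1.4187) = −2.43 × 0.34974 = -0.850 ε.

-0.850 ε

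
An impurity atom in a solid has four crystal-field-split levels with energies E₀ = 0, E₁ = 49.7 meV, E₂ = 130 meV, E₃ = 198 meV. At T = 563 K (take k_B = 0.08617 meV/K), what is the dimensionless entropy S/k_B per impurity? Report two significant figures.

k_BT = 0.08617 × 563 K = 48.51 meV.
Eᵢ/kT = 0, 1.025, 2.680, 4.082.
Z = Σ e^(−Eᵢ/kT) = e^(−0) + e^(−1.025) + e^(−2.680) + e^(−4.082) = 1.000 + 0.3588 + 0.06856 + 0.01687 = 1.444.
⟨E⟩ = Σ EᵢPᵢ = 20.83 meV.
S/k_B = ln Z + ⟨E⟩/kT = ln(1.444) + 20.83/48.51 = 0.3674 + 0.4294 = 0.80.

0.80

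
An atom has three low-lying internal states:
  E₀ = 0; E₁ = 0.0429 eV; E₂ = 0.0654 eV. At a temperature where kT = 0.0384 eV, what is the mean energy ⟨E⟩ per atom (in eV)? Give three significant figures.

Eᵢ/kT = 0, 1.1172, 1.7031.
Z = Σ e^(−Eᵢ/kT) = e^(−0) + e^(−1.1172) + e^(−1.7031) = 1.0000 + 0.32719 + 0.18212 = 1.5093.
⟨E⟩ = Σ Eᵢ e^(−Eᵢ/kT) / Z = (0·1.0000 + 0.0429·0.32719 + 0.0654·0.18212) / 1.5093 = 0.0172 eV.

0.0172 eV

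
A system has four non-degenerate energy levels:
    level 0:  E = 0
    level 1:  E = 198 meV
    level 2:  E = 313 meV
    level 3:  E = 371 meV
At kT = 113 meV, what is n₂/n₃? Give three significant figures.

n₂/n₃ = exp[−(E₂−E₃)/kT] = exp(−(-58 meV)/(113 meV)) = exp(0.51327) = 1.67.

1.67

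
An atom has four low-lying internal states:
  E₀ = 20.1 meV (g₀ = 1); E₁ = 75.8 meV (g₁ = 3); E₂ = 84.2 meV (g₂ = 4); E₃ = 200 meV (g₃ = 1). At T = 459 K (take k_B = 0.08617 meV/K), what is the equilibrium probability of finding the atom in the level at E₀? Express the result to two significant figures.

0.39

k_BT = 0.08617 × 459 K = 39.55 meV.
Eᵢ/kT = 0.5082, 1.917, 2.129, 5.057.
Z = Σ gᵢe^(−Eᵢ/kT) = 1·e^(−0.5082) + 3·e^(−1.917) + 4·e^(−2.129) + 1·e^(−5.057) = 0.6016 + 0.4411 + 0.4758 + 0.006365 = 1.525.
P₀ = g₀ e^(−E₀/kT) / Z = 0.6016/1.525 = 0.39.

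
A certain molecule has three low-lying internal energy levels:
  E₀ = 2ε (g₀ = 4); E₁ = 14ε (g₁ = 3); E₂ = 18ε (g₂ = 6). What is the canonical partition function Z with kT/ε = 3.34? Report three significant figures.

Eᵢ/kT = 0.59880, 4.1916, 5.3892.
Z = Σ gᵢe^(−Eᵢ/kT) = 4·e^(−0.59880) + 3·e^(−4.1916) + 6·e^(−5.3892) = 2.1979 + 0.045366 + 0.027394 = 2.2707.

Z = 2.27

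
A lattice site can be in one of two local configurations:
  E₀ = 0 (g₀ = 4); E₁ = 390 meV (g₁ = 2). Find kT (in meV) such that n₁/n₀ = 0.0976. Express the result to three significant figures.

n₁/n₀ = (g₁/g₀) exp[−(E₁−E₀)/kT] = 0.0976.
⇒ (E₁−E₀)/kT = ln((2/4)/0.0976) = ln(5.1230) = 1.6337.
kT = 390 meV / 1.6337 = 239 meV.

239 meV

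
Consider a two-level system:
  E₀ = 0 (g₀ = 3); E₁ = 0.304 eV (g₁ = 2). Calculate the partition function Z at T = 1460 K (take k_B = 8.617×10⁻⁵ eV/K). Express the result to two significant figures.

Z = 3.2

k_BT = 8.617×10⁻⁵ × 1460 K = 0.1258 eV.
Eᵢ/kT = 0, 2.417.
Z = Σ gᵢe^(−Eᵢ/kT) = 3·e^(−0) + 2·e^(−2.417) = 3.000 + 0.1784 = 3.178.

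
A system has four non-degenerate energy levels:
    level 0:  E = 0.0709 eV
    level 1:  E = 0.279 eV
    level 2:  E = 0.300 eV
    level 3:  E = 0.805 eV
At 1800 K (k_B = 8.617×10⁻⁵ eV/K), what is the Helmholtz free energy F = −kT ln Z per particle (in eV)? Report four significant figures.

k_BT = 8.617×10⁻⁵ × 1800 K = 0.155106 eV.
Eᵢ/kT = 0.457107, 1.79877, 1.93416, 5.19000.
Z = Σ e^(−Eᵢ/kT) = e^(−0.457107) + e^(−1.79877) + e^(−1.93416) + e^(−5.19000) = 0.633113 + 0.165502 + 0.144546 + 0.00557201 = 0.948733.
F = −kT ln Z = −0.155106 × ln(0.948733) = −0.155106 × -0.0526279 = 0.008163 eV.

0.008163 eV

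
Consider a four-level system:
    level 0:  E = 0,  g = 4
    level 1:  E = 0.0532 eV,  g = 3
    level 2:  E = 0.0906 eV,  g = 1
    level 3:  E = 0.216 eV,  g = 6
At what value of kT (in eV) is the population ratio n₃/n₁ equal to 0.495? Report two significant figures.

0.12 eV

n₃/n₁ = (g₃/g₁) exp[−(E₃−E₁)/kT] = 0.495.
⇒ (E₃−E₁)/kT = ln((6/3)/0.495) = ln(4.040) = 1.396.
kT = 0.1628 eV / 1.396 = 0.12 eV.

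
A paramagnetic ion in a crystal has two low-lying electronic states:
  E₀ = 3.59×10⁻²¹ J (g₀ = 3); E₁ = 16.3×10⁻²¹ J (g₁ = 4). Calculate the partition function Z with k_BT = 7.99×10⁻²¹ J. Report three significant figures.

Eᵢ/kT = 0.44931, 2.0401.
Z = Σ gᵢe^(−Eᵢ/kT) = 3·e^(−0.44931) + 4·e^(−2.0401) = 1.9142 + 0.52006 = 2.4343.

Z = 2.43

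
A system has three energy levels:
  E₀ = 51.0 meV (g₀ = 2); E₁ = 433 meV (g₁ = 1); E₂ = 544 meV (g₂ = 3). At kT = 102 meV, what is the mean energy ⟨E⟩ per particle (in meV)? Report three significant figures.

61.2 meV

Eᵢ/kT = 0.50000, 4.2451, 5.3333.
Z = Σ gᵢe^(−Eᵢ/kT) = 2·e^(−0.50000) + 1·e^(−4.2451) + 3·e^(−5.3333) = 1.2131 + 0.014334 + 0.014484 = 1.2419.
⟨E⟩ = Σ Eᵢ gᵢe^(−Eᵢ/kT) / Z = (51.0·1.2131 + 433·0.014334 + 544·0.014484) / 1.2419 = 61.2 meV.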